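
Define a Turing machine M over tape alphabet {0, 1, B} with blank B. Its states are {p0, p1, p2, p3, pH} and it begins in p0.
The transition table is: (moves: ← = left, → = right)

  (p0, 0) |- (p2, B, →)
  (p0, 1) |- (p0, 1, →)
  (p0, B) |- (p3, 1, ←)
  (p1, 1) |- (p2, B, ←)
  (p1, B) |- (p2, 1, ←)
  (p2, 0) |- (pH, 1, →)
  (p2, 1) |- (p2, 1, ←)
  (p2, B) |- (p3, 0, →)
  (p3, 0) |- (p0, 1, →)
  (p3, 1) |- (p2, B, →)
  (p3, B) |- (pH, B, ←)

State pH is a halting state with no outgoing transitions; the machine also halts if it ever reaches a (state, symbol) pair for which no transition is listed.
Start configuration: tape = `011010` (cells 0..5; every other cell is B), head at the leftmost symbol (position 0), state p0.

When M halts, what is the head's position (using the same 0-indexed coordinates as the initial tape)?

4

p0 | [0]11010   read 0 → write B, move →, go to p2
p2 | B[1]1010   read 1 → write 1, move ←, go to p2
p2 | [B]11010   read B → write 0, move →, go to p3
p3 | 0[1]1010   read 1 → write B, move →, go to p2
p2 | 0B[1]010   read 1 → write 1, move ←, go to p2
p2 | 0[B]1010   read B → write 0, move →, go to p3
p3 | 00[1]010   read 1 → write B, move →, go to p2
p2 | 00B[0]10   read 0 → write 1, move →, go to pH
pH | 00B1[1]0
At halt the head is at cell 4.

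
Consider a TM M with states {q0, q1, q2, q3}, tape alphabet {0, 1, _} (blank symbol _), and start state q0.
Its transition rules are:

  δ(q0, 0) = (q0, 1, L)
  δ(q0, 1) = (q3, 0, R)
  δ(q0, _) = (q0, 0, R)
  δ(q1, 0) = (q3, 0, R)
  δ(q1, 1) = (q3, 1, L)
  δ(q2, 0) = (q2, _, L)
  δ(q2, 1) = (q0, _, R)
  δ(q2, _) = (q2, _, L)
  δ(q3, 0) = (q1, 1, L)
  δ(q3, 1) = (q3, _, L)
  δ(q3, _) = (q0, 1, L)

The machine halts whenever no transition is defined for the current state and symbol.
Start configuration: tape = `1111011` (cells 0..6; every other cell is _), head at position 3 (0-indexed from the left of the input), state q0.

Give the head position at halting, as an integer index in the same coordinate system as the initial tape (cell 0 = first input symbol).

state=q0 head=3 tape=____111[1]011   (q0,1)→(q3,0,R)
state=q3 head=4 tape=____1110[0]11   (q3,0)→(q1,1,L)
state=q1 head=3 tape=____111[0]111   (q1,0)→(q3,0,R)
state=q3 head=4 tape=____1110[1]11   (q3,1)→(q3,_,L)
state=q3 head=3 tape=____111[0]_11   (q3,0)→(q1,1,L)
state=q1 head=2 tape=____11[1]1_11   (q1,1)→(q3,1,L)
state=q3 head=1 tape=____1[1]11_11   (q3,1)→(q3,_,L)
state=q3 head=0 tape=____[1]_11_11   (q3,1)→(q3,_,L)
state=q3 head=-1 tape=___[_]__11_11   (q3,_)→(q0,1,L)
state=q0 head=-2 tape=__[_]1__11_11   (q0,_)→(q0,0,R)
state=q0 head=-1 tape=__0[1]__11_11   (q0,1)→(q3,0,R)
state=q3 head=0 tape=__00[_]_11_11   (q3,_)→(q0,1,L)
state=q0 head=-1 tape=__0[0]1_11_11   (q0,0)→(q0,1,L)
state=q0 head=-2 tape=__[0]11_11_11   (q0,0)→(q0,1,L)
state=q0 head=-3 tape=_[_]111_11_11   (q0,_)→(q0,0,R)
state=q0 head=-2 tape=_0[1]11_11_11   (q0,1)→(q3,0,R)
state=q3 head=-1 tape=_00[1]1_11_11   (q3,1)→(q3,_,L)
state=q3 head=-2 tape=_0[0]_1_11_11   (q3,0)→(q1,1,L)
state=q1 head=-3 tape=_[0]1_1_11_11   (q1,0)→(q3,0,R)
state=q3 head=-2 tape=_0[1]_1_11_11   (q3,1)→(q3,_,L)
state=q3 head=-3 tape=_[0]__1_11_11   (q3,0)→(q1,1,L)
state=q1 head=-4 tape=[_]1__1_11_11
At halt the head is at cell -4.

-4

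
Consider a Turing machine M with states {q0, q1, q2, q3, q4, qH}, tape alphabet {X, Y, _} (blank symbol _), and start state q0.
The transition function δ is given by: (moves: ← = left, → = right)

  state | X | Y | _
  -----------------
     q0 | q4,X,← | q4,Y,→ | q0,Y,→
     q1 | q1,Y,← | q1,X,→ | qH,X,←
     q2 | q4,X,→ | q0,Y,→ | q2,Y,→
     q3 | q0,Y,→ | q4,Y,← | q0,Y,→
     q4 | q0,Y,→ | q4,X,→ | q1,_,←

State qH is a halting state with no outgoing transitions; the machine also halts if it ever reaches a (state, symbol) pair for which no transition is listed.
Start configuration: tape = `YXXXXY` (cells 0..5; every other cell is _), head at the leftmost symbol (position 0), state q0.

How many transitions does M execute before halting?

15

state=q0 head=0 tape=[Y]XXXXY_   (q0,Y)→(q4,Y,→)
state=q4 head=1 tape=Y[X]XXXY_   (q4,X)→(q0,Y,→)
state=q0 head=2 tape=YY[X]XXY_   (q0,X)→(q4,X,←)
state=q4 head=1 tape=Y[Y]XXXY_   (q4,Y)→(q4,X,→)
state=q4 head=2 tape=YX[X]XXY_   (q4,X)→(q0,Y,→)
state=q0 head=3 tape=YXY[X]XY_   (q0,X)→(q4,X,←)
state=q4 head=2 tape=YX[Y]XXY_   (q4,Y)→(q4,X,→)
state=q4 head=3 tape=YXX[X]XY_   (q4,X)→(q0,Y,→)
state=q0 head=4 tape=YXXY[X]Y_   (q0,X)→(q4,X,←)
state=q4 head=3 tape=YXX[Y]XY_   (q4,Y)→(q4,X,→)
state=q4 head=4 tape=YXXX[X]Y_   (q4,X)→(q0,Y,→)
state=q0 head=5 tape=YXXXY[Y]_   (q0,Y)→(q4,Y,→)
state=q4 head=6 tape=YXXXYY[_]   (q4,_)→(q1,_,←)
state=q1 head=5 tape=YXXXY[Y]_   (q1,Y)→(q1,X,→)
state=q1 head=6 tape=YXXXYX[_]   (q1,_)→(qH,X,←)
state=qH head=5 tape=YXXXY[X]X
M halts after 15 transitions.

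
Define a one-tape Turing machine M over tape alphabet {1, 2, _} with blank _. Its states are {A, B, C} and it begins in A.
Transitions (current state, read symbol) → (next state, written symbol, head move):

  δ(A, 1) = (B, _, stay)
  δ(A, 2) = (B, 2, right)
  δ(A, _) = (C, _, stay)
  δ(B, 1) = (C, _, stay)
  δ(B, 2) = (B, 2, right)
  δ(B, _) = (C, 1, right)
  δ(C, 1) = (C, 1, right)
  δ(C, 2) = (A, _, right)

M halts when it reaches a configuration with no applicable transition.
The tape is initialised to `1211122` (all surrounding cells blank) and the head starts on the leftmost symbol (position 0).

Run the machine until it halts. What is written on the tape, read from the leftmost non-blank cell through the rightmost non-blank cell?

state=A head=0 tape=[1]211122__   (A,1)→(B,_,stay)
state=B head=0 tape=[_]211122__   (B,_)→(C,1,right)
state=C head=1 tape=1[2]11122__   (C,2)→(A,_,right)
state=A head=2 tape=1_[1]1122__   (A,1)→(B,_,stay)
state=B head=2 tape=1_[_]1122__   (B,_)→(C,1,right)
state=C head=3 tape=1_1[1]122__   (C,1)→(C,1,right)
state=C head=4 tape=1_11[1]22__   (C,1)→(C,1,right)
state=C head=5 tape=1_111[2]2__   (C,2)→(A,_,right)
state=A head=6 tape=1_111_[2]__   (A,2)→(B,2,right)
state=B head=7 tape=1_111_2[_]_   (B,_)→(C,1,right)
state=C head=8 tape=1_111_21[_]
The non-blank tape span at halt is 1_111_21.

1_111_21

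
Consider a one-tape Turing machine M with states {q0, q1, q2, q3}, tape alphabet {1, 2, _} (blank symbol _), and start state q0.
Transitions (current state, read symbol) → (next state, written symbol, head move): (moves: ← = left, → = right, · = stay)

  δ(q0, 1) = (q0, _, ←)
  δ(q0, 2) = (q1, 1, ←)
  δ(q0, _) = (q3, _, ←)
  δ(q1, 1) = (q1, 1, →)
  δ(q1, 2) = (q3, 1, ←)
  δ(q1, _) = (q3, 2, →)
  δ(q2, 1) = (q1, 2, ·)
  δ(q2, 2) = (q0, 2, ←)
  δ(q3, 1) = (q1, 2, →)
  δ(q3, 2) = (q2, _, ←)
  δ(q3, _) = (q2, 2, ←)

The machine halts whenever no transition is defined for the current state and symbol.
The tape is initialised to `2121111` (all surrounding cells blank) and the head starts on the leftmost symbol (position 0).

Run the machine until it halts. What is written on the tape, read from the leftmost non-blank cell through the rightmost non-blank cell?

q0 | __[2]121111__   read 2 → write 1, move ←, go to q1
q1 | _[_]1121111__   read _ → write 2, move →, go to q3
q3 | _2[1]121111__   read 1 → write 2, move →, go to q1
q1 | _22[1]21111__   read 1 → write 1, move →, go to q1
q1 | _221[2]1111__   read 2 → write 1, move ←, go to q3
q3 | _22[1]11111__   read 1 → write 2, move →, go to q1
q1 | _222[1]1111__   read 1 → write 1, move →, go to q1
q1 | _2221[1]111__   read 1 → write 1, move →, go to q1
q1 | _22211[1]11__   read 1 → write 1, move →, go to q1
q1 | _222111[1]1__   read 1 → write 1, move →, go to q1
q1 | _2221111[1]__   read 1 → write 1, move →, go to q1
q1 | _22211111[_]_   read _ → write 2, move →, go to q3
q3 | _222111112[_]   read _ → write 2, move ←, go to q2
q2 | _22211111[2]2   read 2 → write 2, move ←, go to q0
q0 | _2221111[1]22   read 1 → write _, move ←, go to q0
q0 | _222111[1]_22   read 1 → write _, move ←, go to q0
q0 | _22211[1]__22   read 1 → write _, move ←, go to q0
q0 | _2221[1]___22   read 1 → write _, move ←, go to q0
q0 | _222[1]____22   read 1 → write _, move ←, go to q0
q0 | _22[2]_____22   read 2 → write 1, move ←, go to q1
q1 | _2[2]1_____22   read 2 → write 1, move ←, go to q3
q3 | _[2]11_____22   read 2 → write _, move ←, go to q2
q2 | [_]_11_____22
The non-blank tape span at halt is 11_____22.

11_____22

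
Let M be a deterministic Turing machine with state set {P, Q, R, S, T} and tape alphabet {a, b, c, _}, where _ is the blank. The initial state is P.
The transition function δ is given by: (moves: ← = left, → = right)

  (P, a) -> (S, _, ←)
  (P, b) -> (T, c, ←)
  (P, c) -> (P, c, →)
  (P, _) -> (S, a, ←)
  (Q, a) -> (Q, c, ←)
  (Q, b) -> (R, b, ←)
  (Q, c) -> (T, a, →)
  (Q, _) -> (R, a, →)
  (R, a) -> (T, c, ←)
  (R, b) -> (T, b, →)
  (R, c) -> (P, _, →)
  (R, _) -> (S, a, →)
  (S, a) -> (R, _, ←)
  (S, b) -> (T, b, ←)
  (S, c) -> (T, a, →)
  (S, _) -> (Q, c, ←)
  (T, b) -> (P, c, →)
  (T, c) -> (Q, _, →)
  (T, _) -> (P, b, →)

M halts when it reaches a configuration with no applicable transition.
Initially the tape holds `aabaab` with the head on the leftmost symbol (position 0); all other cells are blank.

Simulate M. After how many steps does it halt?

15

state=P head=0 tape=___[a]abaab   (P,a)→(S,_,←)
state=S head=-1 tape=__[_]_abaab   (S,_)→(Q,c,←)
state=Q head=-2 tape=_[_]c_abaab   (Q,_)→(R,a,→)
state=R head=-1 tape=_a[c]_abaab   (R,c)→(P,_,→)
state=P head=0 tape=_a_[_]abaab   (P,_)→(S,a,←)
state=S head=-1 tape=_a[_]aabaab   (S,_)→(Q,c,←)
state=Q head=-2 tape=_[a]caabaab   (Q,a)→(Q,c,←)
state=Q head=-3 tape=[_]ccaabaab   (Q,_)→(R,a,→)
state=R head=-2 tape=a[c]caabaab   (R,c)→(P,_,→)
state=P head=-1 tape=a_[c]aabaab   (P,c)→(P,c,→)
state=P head=0 tape=a_c[a]abaab   (P,a)→(S,_,←)
state=S head=-1 tape=a_[c]_abaab   (S,c)→(T,a,→)
state=T head=0 tape=a_a[_]abaab   (T,_)→(P,b,→)
state=P head=1 tape=a_ab[a]baab   (P,a)→(S,_,←)
state=S head=0 tape=a_a[b]_baab   (S,b)→(T,b,←)
state=T head=-1 tape=a_[a]b_baab
M halts after 15 transitions.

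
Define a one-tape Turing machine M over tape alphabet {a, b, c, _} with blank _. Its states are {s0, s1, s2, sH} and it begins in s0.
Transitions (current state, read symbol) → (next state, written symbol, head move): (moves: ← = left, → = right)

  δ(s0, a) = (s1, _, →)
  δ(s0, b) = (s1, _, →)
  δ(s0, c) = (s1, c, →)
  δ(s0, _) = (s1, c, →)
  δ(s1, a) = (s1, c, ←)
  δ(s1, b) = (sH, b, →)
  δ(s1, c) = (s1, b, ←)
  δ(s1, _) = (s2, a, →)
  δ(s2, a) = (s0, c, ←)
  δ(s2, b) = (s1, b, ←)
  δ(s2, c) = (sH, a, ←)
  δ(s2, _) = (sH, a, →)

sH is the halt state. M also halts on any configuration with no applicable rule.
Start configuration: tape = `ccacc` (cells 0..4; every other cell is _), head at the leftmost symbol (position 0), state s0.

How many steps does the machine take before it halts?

s0 | __[c]cacc   read c → write c, move →, go to s1
s1 | __c[c]acc   read c → write b, move ←, go to s1
s1 | __[c]bacc   read c → write b, move ←, go to s1
s1 | _[_]bbacc   read _ → write a, move →, go to s2
s2 | _a[b]bacc   read b → write b, move ←, go to s1
s1 | _[a]bbacc   read a → write c, move ←, go to s1
s1 | [_]cbbacc   read _ → write a, move →, go to s2
s2 | a[c]bbacc   read c → write a, move ←, go to sH
sH | [a]abbacc
M halts after 8 transitions.

8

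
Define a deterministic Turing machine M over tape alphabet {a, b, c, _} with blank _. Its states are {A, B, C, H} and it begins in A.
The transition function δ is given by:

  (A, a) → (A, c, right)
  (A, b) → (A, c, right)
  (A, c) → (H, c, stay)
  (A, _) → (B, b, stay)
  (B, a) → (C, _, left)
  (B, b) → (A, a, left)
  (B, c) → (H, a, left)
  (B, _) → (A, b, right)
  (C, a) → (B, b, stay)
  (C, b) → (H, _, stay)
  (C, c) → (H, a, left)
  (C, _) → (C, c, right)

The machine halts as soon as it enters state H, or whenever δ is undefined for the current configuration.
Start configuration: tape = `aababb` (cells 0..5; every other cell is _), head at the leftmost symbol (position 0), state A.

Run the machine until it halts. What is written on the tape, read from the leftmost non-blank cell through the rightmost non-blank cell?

state=A head=0 tape=[a]ababb_   (A,a)→(A,c,right)
state=A head=1 tape=c[a]babb_   (A,a)→(A,c,right)
state=A head=2 tape=cc[b]abb_   (A,b)→(A,c,right)
state=A head=3 tape=ccc[a]bb_   (A,a)→(A,c,right)
state=A head=4 tape=cccc[b]b_   (A,b)→(A,c,right)
state=A head=5 tape=ccccc[b]_   (A,b)→(A,c,right)
state=A head=6 tape=cccccc[_]   (A,_)→(B,b,stay)
state=B head=6 tape=cccccc[b]   (B,b)→(A,a,left)
state=A head=5 tape=ccccc[c]a   (A,c)→(H,c,stay)
state=H head=5 tape=ccccc[c]a
The non-blank tape span at halt is cccccca.

cccccca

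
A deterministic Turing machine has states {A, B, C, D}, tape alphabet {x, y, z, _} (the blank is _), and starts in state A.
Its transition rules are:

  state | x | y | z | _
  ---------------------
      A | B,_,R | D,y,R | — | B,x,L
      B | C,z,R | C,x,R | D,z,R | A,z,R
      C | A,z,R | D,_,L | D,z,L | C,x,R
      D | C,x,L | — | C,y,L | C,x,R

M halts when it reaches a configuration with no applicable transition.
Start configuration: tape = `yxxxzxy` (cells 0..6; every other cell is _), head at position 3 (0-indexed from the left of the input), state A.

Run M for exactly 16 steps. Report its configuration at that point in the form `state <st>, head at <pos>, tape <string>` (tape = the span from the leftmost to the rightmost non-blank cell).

state=A head=3 tape=yxx[x]zxy   (A,x)→(B,_,R)
state=B head=4 tape=yxx_[z]xy   (B,z)→(D,z,R)
state=D head=5 tape=yxx_z[x]y   (D,x)→(C,x,L)
state=C head=4 tape=yxx_[z]xy   (C,z)→(D,z,L)
state=D head=3 tape=yxx[_]zxy   (D,_)→(C,x,R)
state=C head=4 tape=yxxx[z]xy   (C,z)→(D,z,L)
state=D head=3 tape=yxx[x]zxy   (D,x)→(C,x,L)
state=C head=2 tape=yx[x]xzxy   (C,x)→(A,z,R)
state=A head=3 tape=yxz[x]zxy   (A,x)→(B,_,R)
state=B head=4 tape=yxz_[z]xy   (B,z)→(D,z,R)
state=D head=5 tape=yxz_z[x]y   (D,x)→(C,x,L)
state=C head=4 tape=yxz_[z]xy   (C,z)→(D,z,L)
state=D head=3 tape=yxz[_]zxy   (D,_)→(C,x,R)
state=C head=4 tape=yxzx[z]xy   (C,z)→(D,z,L)
state=D head=3 tape=yxz[x]zxy   (D,x)→(C,x,L)
state=C head=2 tape=yx[z]xzxy   (C,z)→(D,z,L)
state=D head=1 tape=y[x]zxzxy
After 16 steps: state D, head at 1, tape yxzxzxy.

state D, head at 1, tape yxzxzxy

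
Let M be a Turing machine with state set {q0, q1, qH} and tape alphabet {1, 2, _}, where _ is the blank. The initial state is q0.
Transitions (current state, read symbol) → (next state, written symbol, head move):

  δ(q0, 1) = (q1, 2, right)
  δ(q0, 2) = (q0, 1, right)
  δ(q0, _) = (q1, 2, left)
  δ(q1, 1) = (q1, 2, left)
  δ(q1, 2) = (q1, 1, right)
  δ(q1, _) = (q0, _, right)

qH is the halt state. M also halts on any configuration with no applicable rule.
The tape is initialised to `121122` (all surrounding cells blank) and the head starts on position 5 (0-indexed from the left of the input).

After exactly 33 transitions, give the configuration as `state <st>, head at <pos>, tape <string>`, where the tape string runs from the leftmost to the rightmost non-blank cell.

state=q0 head=5 tape=12112[2]_______   (q0,2)→(q0,1,right)
state=q0 head=6 tape=121121[_]______   (q0,_)→(q1,2,left)
state=q1 head=5 tape=12112[1]2______   (q1,1)→(q1,2,left)
state=q1 head=4 tape=1211[2]22______   (q1,2)→(q1,1,right)
state=q1 head=5 tape=12111[2]2______   (q1,2)→(q1,1,right)
state=q1 head=6 tape=121111[2]______   (q1,2)→(q1,1,right)
state=q1 head=7 tape=1211111[_]_____   (q1,_)→(q0,_,right)
state=q0 head=8 tape=1211111_[_]____   (q0,_)→(q1,2,left)
state=q1 head=7 tape=1211111[_]2____   (q1,_)→(q0,_,right)
state=q0 head=8 tape=1211111_[2]____   (q0,2)→(q0,1,right)
state=q0 head=9 tape=1211111_1[_]___   (q0,_)→(q1,2,left)
state=q1 head=8 tape=1211111_[1]2___   (q1,1)→(q1,2,left)
state=q1 head=7 tape=1211111[_]22___   (q1,_)→(q0,_,right)
state=q0 head=8 tape=1211111_[2]2___   (q0,2)→(q0,1,right)
state=q0 head=9 tape=1211111_1[2]___   (q0,2)→(q0,1,right)
state=q0 head=10 tape=1211111_11[_]__   (q0,_)→(q1,2,left)
state=q1 head=9 tape=1211111_1[1]2__   (q1,1)→(q1,2,left)
state=q1 head=8 tape=1211111_[1]22__   (q1,1)→(q1,2,left)
state=q1 head=7 tape=1211111[_]222__   (q1,_)→(q0,_,right)
state=q0 head=8 tape=1211111_[2]22__   (q0,2)→(q0,1,right)
state=q0 head=9 tape=1211111_1[2]2__   (q0,2)→(q0,1,right)
state=q0 head=10 tape=1211111_11[2]__   (q0,2)→(q0,1,right)
state=q0 head=11 tape=1211111_111[_]_   (q0,_)→(q1,2,left)
state=q1 head=10 tape=1211111_11[1]2_   (q1,1)→(q1,2,left)
state=q1 head=9 tape=1211111_1[1]22_   (q1,1)→(q1,2,left)
state=q1 head=8 tape=1211111_[1]222_   (q1,1)→(q1,2,left)
state=q1 head=7 tape=1211111[_]2222_   (q1,_)→(q0,_,right)
state=q0 head=8 tape=1211111_[2]222_   (q0,2)→(q0,1,right)
state=q0 head=9 tape=1211111_1[2]22_   (q0,2)→(q0,1,right)
state=q0 head=10 tape=1211111_11[2]2_   (q0,2)→(q0,1,right)
state=q0 head=11 tape=1211111_111[2]_   (q0,2)→(q0,1,right)
state=q0 head=12 tape=1211111_1111[_]   (q0,_)→(q1,2,left)
state=q1 head=11 tape=1211111_111[1]2   (q1,1)→(q1,2,left)
state=q1 head=10 tape=1211111_11[1]22
After 33 steps: state q1, head at 10, tape 1211111_11122.

state q1, head at 10, tape 1211111_11122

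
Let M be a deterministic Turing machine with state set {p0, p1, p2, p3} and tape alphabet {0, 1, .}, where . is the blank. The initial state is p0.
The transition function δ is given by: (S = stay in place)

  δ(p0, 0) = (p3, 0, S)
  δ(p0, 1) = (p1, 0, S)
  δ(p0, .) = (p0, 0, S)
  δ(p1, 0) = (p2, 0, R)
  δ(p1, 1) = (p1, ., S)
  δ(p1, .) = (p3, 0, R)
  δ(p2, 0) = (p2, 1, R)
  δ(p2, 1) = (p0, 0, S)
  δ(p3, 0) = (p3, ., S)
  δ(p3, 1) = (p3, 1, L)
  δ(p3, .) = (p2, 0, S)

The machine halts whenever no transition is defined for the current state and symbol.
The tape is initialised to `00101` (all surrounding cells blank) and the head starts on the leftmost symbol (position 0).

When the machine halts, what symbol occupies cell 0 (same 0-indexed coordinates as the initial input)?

1

state=p0 head=0 tape=[0]0101.   (p0,0)→(p3,0,S)
state=p3 head=0 tape=[0]0101.   (p3,0)→(p3,.,S)
state=p3 head=0 tape=[.]0101.   (p3,.)→(p2,0,S)
state=p2 head=0 tape=[0]0101.   (p2,0)→(p2,1,R)
state=p2 head=1 tape=1[0]101.   (p2,0)→(p2,1,R)
state=p2 head=2 tape=11[1]01.   (p2,1)→(p0,0,S)
state=p0 head=2 tape=11[0]01.   (p0,0)→(p3,0,S)
state=p3 head=2 tape=11[0]01.   (p3,0)→(p3,.,S)
state=p3 head=2 tape=11[.]01.   (p3,.)→(p2,0,S)
state=p2 head=2 tape=11[0]01.   (p2,0)→(p2,1,R)
state=p2 head=3 tape=111[0]1.   (p2,0)→(p2,1,R)
state=p2 head=4 tape=1111[1].   (p2,1)→(p0,0,S)
state=p0 head=4 tape=1111[0].   (p0,0)→(p3,0,S)
state=p3 head=4 tape=1111[0].   (p3,0)→(p3,.,S)
state=p3 head=4 tape=1111[.].   (p3,.)→(p2,0,S)
state=p2 head=4 tape=1111[0].   (p2,0)→(p2,1,R)
state=p2 head=5 tape=11111[.]
Cell 0 holds 1 when M halts.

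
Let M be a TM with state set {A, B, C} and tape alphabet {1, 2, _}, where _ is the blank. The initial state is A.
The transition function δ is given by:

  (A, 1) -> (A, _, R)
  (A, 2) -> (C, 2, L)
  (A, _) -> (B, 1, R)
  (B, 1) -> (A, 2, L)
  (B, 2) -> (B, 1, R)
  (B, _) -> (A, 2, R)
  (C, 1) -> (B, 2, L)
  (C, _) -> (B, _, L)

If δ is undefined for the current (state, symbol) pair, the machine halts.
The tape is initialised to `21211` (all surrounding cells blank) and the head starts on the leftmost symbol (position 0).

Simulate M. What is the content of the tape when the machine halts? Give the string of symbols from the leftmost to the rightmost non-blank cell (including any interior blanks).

211122211

state=A head=0 tape=____[2]1211   (A,2)→(C,2,L)
state=C head=-1 tape=___[_]21211   (C,_)→(B,_,L)
state=B head=-2 tape=__[_]_21211   (B,_)→(A,2,R)
state=A head=-1 tape=__2[_]21211   (A,_)→(B,1,R)
state=B head=0 tape=__21[2]1211   (B,2)→(B,1,R)
state=B head=1 tape=__211[1]211   (B,1)→(A,2,L)
state=A head=0 tape=__21[1]2211   (A,1)→(A,_,R)
state=A head=1 tape=__21_[2]211   (A,2)→(C,2,L)
state=C head=0 tape=__21[_]2211   (C,_)→(B,_,L)
state=B head=-1 tape=__2[1]_2211   (B,1)→(A,2,L)
state=A head=-2 tape=__[2]2_2211   (A,2)→(C,2,L)
state=C head=-3 tape=_[_]22_2211   (C,_)→(B,_,L)
state=B head=-4 tape=[_]_22_2211   (B,_)→(A,2,R)
state=A head=-3 tape=2[_]22_2211   (A,_)→(B,1,R)
state=B head=-2 tape=21[2]2_2211   (B,2)→(B,1,R)
state=B head=-1 tape=211[2]_2211   (B,2)→(B,1,R)
state=B head=0 tape=2111[_]2211   (B,_)→(A,2,R)
state=A head=1 tape=21112[2]211   (A,2)→(C,2,L)
state=C head=0 tape=2111[2]2211
The non-blank tape span at halt is 211122211.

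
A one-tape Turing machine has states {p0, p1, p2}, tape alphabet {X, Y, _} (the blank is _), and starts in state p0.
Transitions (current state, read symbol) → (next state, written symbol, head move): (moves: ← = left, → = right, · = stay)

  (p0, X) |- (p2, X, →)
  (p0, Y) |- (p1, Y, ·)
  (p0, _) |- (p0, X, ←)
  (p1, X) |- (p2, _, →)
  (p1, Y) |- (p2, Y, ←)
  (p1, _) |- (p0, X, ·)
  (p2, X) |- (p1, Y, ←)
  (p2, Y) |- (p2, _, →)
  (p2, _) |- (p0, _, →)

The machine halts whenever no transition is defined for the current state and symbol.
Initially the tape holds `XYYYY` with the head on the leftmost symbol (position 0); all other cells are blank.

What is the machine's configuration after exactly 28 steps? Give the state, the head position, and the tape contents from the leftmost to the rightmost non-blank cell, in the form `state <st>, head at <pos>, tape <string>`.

p0 | [X]YYYY__   read X → write X, move →, go to p2
p2 | X[Y]YYY__   read Y → write _, move →, go to p2
p2 | X_[Y]YY__   read Y → write _, move →, go to p2
p2 | X__[Y]Y__   read Y → write _, move →, go to p2
p2 | X___[Y]__   read Y → write _, move →, go to p2
p2 | X____[_]_   read _ → write _, move →, go to p0
p0 | X_____[_]   read _ → write X, move ←, go to p0
p0 | X____[_]X   read _ → write X, move ←, go to p0
p0 | X___[_]XX   read _ → write X, move ←, go to p0
p0 | X__[_]XXX   read _ → write X, move ←, go to p0
p0 | X_[_]XXXX   read _ → write X, move ←, go to p0
p0 | X[_]XXXXX   read _ → write X, move ←, go to p0
p0 | [X]XXXXXX   read X → write X, move →, go to p2
p2 | X[X]XXXXX   read X → write Y, move ←, go to p1
p1 | [X]YXXXXX   read X → write _, move →, go to p2
p2 | _[Y]XXXXX   read Y → write _, move →, go to p2
p2 | __[X]XXXX   read X → write Y, move ←, go to p1
p1 | _[_]YXXXX   read _ → write X, move ·, go to p0
p0 | _[X]YXXXX   read X → write X, move →, go to p2
p2 | _X[Y]XXXX   read Y → write _, move →, go to p2
p2 | _X_[X]XXX   read X → write Y, move ←, go to p1
p1 | _X[_]YXXX   read _ → write X, move ·, go to p0
p0 | _X[X]YXXX   read X → write X, move →, go to p2
p2 | _XX[Y]XXX   read Y → write _, move →, go to p2
p2 | _XX_[X]XX   read X → write Y, move ←, go to p1
p1 | _XX[_]YXX   read _ → write X, move ·, go to p0
p0 | _XX[X]YXX   read X → write X, move →, go to p2
p2 | _XXX[Y]XX   read Y → write _, move →, go to p2
p2 | _XXX_[X]X
After 28 steps: state p2, head at 5, tape XXX_XX.

state p2, head at 5, tape XXX_XX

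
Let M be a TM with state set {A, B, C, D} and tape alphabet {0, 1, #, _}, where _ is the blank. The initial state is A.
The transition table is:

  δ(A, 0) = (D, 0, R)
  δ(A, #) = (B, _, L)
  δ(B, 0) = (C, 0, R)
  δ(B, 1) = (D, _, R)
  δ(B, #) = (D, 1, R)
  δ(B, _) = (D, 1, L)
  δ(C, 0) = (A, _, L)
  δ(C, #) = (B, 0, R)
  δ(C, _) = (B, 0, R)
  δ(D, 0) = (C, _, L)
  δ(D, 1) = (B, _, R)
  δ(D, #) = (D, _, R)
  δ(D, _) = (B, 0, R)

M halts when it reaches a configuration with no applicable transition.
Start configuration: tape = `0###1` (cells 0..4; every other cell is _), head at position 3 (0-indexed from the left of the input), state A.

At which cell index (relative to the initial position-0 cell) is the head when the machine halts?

A | 0##[#]1__   read # → write _, move L, go to B
B | 0#[#]_1__   read # → write 1, move R, go to D
D | 0#1[_]1__   read _ → write 0, move R, go to B
B | 0#10[1]__   read 1 → write _, move R, go to D
D | 0#10_[_]_   read _ → write 0, move R, go to B
B | 0#10_0[_]   read _ → write 1, move L, go to D
D | 0#10_[0]1   read 0 → write _, move L, go to C
C | 0#10[_]_1   read _ → write 0, move R, go to B
B | 0#100[_]1   read _ → write 1, move L, go to D
D | 0#10[0]11   read 0 → write _, move L, go to C
C | 0#1[0]_11   read 0 → write _, move L, go to A
A | 0#[1]__11
At halt the head is at cell 2.

2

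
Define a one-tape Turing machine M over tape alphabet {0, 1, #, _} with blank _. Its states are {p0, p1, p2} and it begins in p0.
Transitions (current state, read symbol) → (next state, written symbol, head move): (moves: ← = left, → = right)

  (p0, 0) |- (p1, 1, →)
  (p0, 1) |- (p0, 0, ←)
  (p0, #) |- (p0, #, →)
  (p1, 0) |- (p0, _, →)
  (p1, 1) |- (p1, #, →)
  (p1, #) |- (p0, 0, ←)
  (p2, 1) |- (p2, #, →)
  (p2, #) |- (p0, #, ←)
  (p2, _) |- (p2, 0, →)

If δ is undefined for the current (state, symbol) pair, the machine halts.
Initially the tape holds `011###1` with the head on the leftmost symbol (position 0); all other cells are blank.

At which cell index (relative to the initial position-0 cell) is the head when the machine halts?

state=p0 head=0 tape=[0]11###1_   (p0,0)→(p1,1,→)
state=p1 head=1 tape=1[1]1###1_   (p1,1)→(p1,#,→)
state=p1 head=2 tape=1#[1]###1_   (p1,1)→(p1,#,→)
state=p1 head=3 tape=1##[#]##1_   (p1,#)→(p0,0,←)
state=p0 head=2 tape=1#[#]0##1_   (p0,#)→(p0,#,→)
state=p0 head=3 tape=1##[0]##1_   (p0,0)→(p1,1,→)
state=p1 head=4 tape=1##1[#]#1_   (p1,#)→(p0,0,←)
state=p0 head=3 tape=1##[1]0#1_   (p0,1)→(p0,0,←)
state=p0 head=2 tape=1#[#]00#1_   (p0,#)→(p0,#,→)
state=p0 head=3 tape=1##[0]0#1_   (p0,0)→(p1,1,→)
state=p1 head=4 tape=1##1[0]#1_   (p1,0)→(p0,_,→)
state=p0 head=5 tape=1##1_[#]1_   (p0,#)→(p0,#,→)
state=p0 head=6 tape=1##1_#[1]_   (p0,1)→(p0,0,←)
state=p0 head=5 tape=1##1_[#]0_   (p0,#)→(p0,#,→)
state=p0 head=6 tape=1##1_#[0]_   (p0,0)→(p1,1,→)
state=p1 head=7 tape=1##1_#1[_]
At halt the head is at cell 7.

7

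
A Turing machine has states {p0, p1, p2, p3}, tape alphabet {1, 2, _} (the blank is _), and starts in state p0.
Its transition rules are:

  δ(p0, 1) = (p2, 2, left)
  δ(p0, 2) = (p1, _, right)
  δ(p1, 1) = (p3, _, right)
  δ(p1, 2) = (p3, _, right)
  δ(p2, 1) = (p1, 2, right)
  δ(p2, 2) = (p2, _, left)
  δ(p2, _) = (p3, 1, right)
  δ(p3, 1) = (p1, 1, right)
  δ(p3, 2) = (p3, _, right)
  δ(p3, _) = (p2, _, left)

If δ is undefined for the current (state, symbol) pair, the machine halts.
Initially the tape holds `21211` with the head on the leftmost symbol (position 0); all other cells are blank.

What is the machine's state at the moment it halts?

state=p0 head=0 tape=[2]1211_   (p0,2)→(p1,_,right)
state=p1 head=1 tape=_[1]211_   (p1,1)→(p3,_,right)
state=p3 head=2 tape=__[2]11_   (p3,2)→(p3,_,right)
state=p3 head=3 tape=___[1]1_   (p3,1)→(p1,1,right)
state=p1 head=4 tape=___1[1]_   (p1,1)→(p3,_,right)
state=p3 head=5 tape=___1_[_]   (p3,_)→(p2,_,left)
state=p2 head=4 tape=___1[_]_   (p2,_)→(p3,1,right)
state=p3 head=5 tape=___11[_]   (p3,_)→(p2,_,left)
state=p2 head=4 tape=___1[1]_   (p2,1)→(p1,2,right)
state=p1 head=5 tape=___12[_]
No transition is defined for (p1, _); M halts in state p1.

p1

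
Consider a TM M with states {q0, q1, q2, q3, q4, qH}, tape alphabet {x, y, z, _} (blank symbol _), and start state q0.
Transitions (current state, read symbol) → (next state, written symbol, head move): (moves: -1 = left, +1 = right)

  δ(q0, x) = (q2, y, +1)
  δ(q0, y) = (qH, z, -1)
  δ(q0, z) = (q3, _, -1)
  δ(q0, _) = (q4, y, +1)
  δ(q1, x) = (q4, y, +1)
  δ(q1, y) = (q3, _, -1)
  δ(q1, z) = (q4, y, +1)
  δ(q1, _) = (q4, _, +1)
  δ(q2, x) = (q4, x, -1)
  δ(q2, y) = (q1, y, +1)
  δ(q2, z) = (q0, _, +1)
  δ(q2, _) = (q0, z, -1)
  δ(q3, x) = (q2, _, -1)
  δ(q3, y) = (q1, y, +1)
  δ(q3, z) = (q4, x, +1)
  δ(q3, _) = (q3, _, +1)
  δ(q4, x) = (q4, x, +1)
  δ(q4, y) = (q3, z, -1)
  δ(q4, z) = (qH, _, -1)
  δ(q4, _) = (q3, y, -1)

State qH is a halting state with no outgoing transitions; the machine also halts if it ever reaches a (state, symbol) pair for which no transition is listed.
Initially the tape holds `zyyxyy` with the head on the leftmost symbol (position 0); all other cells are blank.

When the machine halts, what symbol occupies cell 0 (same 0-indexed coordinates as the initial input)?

_

state=q0 head=0 tape=_[z]yyxyy   (q0,z)→(q3,_,-1)
state=q3 head=-1 tape=[_]_yyxyy   (q3,_)→(q3,_,+1)
state=q3 head=0 tape=_[_]yyxyy   (q3,_)→(q3,_,+1)
state=q3 head=1 tape=__[y]yxyy   (q3,y)→(q1,y,+1)
state=q1 head=2 tape=__y[y]xyy   (q1,y)→(q3,_,-1)
state=q3 head=1 tape=__[y]_xyy   (q3,y)→(q1,y,+1)
state=q1 head=2 tape=__y[_]xyy   (q1,_)→(q4,_,+1)
state=q4 head=3 tape=__y_[x]yy   (q4,x)→(q4,x,+1)
state=q4 head=4 tape=__y_x[y]y   (q4,y)→(q3,z,-1)
state=q3 head=3 tape=__y_[x]zy   (q3,x)→(q2,_,-1)
state=q2 head=2 tape=__y[_]_zy   (q2,_)→(q0,z,-1)
state=q0 head=1 tape=__[y]z_zy   (q0,y)→(qH,z,-1)
state=qH head=0 tape=_[_]zz_zy
Cell 0 holds _ when M halts.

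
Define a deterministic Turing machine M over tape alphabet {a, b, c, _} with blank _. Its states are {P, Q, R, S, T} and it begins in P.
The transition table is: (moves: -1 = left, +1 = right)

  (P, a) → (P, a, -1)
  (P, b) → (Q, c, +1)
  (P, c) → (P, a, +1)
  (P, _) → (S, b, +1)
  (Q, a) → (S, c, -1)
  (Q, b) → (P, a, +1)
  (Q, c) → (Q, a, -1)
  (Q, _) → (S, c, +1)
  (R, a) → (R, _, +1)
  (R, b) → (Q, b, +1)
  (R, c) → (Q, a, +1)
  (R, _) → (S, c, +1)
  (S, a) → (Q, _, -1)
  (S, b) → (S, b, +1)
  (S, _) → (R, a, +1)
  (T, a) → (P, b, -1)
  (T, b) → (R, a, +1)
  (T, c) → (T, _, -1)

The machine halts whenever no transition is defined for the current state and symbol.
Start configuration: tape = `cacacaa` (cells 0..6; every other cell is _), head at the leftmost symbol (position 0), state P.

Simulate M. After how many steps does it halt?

10

state=P head=0 tape=_[c]acacaa   (P,c)→(P,a,+1)
state=P head=1 tape=_a[a]cacaa   (P,a)→(P,a,-1)
state=P head=0 tape=_[a]acacaa   (P,a)→(P,a,-1)
state=P head=-1 tape=[_]aacacaa   (P,_)→(S,b,+1)
state=S head=0 tape=b[a]acacaa   (S,a)→(Q,_,-1)
state=Q head=-1 tape=[b]_acacaa   (Q,b)→(P,a,+1)
state=P head=0 tape=a[_]acacaa   (P,_)→(S,b,+1)
state=S head=1 tape=ab[a]cacaa   (S,a)→(Q,_,-1)
state=Q head=0 tape=a[b]_cacaa   (Q,b)→(P,a,+1)
state=P head=1 tape=aa[_]cacaa   (P,_)→(S,b,+1)
state=S head=2 tape=aab[c]acaa
M halts after 10 transitions.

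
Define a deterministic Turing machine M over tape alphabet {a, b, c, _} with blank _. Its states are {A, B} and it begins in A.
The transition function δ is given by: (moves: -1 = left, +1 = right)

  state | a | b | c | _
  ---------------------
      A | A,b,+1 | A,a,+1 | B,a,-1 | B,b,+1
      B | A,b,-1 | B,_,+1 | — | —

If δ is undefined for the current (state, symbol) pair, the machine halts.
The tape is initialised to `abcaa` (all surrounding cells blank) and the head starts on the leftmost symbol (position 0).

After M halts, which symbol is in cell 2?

b

A | [a]bcaa__   read a → write b, move +1, go to A
A | b[b]caa__   read b → write a, move +1, go to A
A | ba[c]aa__   read c → write a, move -1, go to B
B | b[a]aaa__   read a → write b, move -1, go to A
A | [b]baaa__   read b → write a, move +1, go to A
A | a[b]aaa__   read b → write a, move +1, go to A
A | aa[a]aa__   read a → write b, move +1, go to A
A | aab[a]a__   read a → write b, move +1, go to A
A | aabb[a]__   read a → write b, move +1, go to A
A | aabbb[_]_   read _ → write b, move +1, go to B
B | aabbbb[_]
Cell 2 holds b when M halts.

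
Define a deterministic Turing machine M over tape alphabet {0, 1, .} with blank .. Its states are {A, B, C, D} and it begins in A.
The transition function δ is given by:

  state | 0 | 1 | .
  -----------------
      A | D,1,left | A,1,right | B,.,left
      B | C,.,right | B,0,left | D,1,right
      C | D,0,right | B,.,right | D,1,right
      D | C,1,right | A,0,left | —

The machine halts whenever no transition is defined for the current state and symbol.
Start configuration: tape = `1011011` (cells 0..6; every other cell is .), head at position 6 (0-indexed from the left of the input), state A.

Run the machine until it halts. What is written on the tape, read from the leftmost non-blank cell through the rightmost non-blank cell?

state=A head=6 tape=101101[1]..   (A,1)→(A,1,right)
state=A head=7 tape=1011011[.].   (A,.)→(B,.,left)
state=B head=6 tape=101101[1]..   (B,1)→(B,0,left)
state=B head=5 tape=10110[1]0..   (B,1)→(B,0,left)
state=B head=4 tape=1011[0]00..   (B,0)→(C,.,right)
state=C head=5 tape=1011.[0]0..   (C,0)→(D,0,right)
state=D head=6 tape=1011.0[0]..   (D,0)→(C,1,right)
state=C head=7 tape=1011.01[.].   (C,.)→(D,1,right)
state=D head=8 tape=1011.011[.]
The non-blank tape span at halt is 1011.011.

1011.011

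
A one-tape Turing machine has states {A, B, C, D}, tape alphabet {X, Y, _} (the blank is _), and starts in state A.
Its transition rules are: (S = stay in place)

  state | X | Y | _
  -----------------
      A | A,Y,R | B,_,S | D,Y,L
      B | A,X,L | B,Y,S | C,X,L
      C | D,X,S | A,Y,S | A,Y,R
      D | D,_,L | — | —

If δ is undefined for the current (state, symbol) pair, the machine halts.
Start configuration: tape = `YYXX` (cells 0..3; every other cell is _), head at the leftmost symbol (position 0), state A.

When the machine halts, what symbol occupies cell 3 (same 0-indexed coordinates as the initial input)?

A | __[Y]YXX_   read Y → write _, move S, go to B
B | __[_]YXX_   read _ → write X, move L, go to C
C | _[_]XYXX_   read _ → write Y, move R, go to A
A | _Y[X]YXX_   read X → write Y, move R, go to A
A | _YY[Y]XX_   read Y → write _, move S, go to B
B | _YY[_]XX_   read _ → write X, move L, go to C
C | _Y[Y]XXX_   read Y → write Y, move S, go to A
A | _Y[Y]XXX_   read Y → write _, move S, go to B
B | _Y[_]XXX_   read _ → write X, move L, go to C
C | _[Y]XXXX_   read Y → write Y, move S, go to A
A | _[Y]XXXX_   read Y → write _, move S, go to B
B | _[_]XXXX_   read _ → write X, move L, go to C
C | [_]XXXXX_   read _ → write Y, move R, go to A
A | Y[X]XXXX_   read X → write Y, move R, go to A
A | YY[X]XXX_   read X → write Y, move R, go to A
A | YYY[X]XX_   read X → write Y, move R, go to A
A | YYYY[X]X_   read X → write Y, move R, go to A
A | YYYYY[X]_   read X → write Y, move R, go to A
A | YYYYYY[_]   read _ → write Y, move L, go to D
D | YYYYY[Y]Y
Cell 3 holds Y when M halts.

Y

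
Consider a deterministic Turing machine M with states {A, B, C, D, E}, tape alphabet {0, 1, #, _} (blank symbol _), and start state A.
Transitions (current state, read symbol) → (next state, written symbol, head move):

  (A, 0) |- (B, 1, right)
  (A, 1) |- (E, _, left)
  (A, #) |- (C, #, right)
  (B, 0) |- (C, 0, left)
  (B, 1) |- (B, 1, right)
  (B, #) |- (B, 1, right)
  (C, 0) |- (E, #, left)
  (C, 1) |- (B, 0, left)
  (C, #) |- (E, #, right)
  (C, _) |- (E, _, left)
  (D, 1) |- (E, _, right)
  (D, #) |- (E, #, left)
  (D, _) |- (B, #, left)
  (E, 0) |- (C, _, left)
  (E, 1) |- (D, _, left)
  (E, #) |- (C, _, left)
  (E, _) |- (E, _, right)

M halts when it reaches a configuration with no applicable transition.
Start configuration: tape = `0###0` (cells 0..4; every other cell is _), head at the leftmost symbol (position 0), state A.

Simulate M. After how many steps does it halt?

15

state=A head=0 tape=_[0]###0   (A,0)→(B,1,right)
state=B head=1 tape=_1[#]##0   (B,#)→(B,1,right)
state=B head=2 tape=_11[#]#0   (B,#)→(B,1,right)
state=B head=3 tape=_111[#]0   (B,#)→(B,1,right)
state=B head=4 tape=_1111[0]   (B,0)→(C,0,left)
state=C head=3 tape=_111[1]0   (C,1)→(B,0,left)
state=B head=2 tape=_11[1]00   (B,1)→(B,1,right)
state=B head=3 tape=_111[0]0   (B,0)→(C,0,left)
state=C head=2 tape=_11[1]00   (C,1)→(B,0,left)
state=B head=1 tape=_1[1]000   (B,1)→(B,1,right)
state=B head=2 tape=_11[0]00   (B,0)→(C,0,left)
state=C head=1 tape=_1[1]000   (C,1)→(B,0,left)
state=B head=0 tape=_[1]0000   (B,1)→(B,1,right)
state=B head=1 tape=_1[0]000   (B,0)→(C,0,left)
state=C head=0 tape=_[1]0000   (C,1)→(B,0,left)
state=B head=-1 tape=[_]00000
M halts after 15 transitions.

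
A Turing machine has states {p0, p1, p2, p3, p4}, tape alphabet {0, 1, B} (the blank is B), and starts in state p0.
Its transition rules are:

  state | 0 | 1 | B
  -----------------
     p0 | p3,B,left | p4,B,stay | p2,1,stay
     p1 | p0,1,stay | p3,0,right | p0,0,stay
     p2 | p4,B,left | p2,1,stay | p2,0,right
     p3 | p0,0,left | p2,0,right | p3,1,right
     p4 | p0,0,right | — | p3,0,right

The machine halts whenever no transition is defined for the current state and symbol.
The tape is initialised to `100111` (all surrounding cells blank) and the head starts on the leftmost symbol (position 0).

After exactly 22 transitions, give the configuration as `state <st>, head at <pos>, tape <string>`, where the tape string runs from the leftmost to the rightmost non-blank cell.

state=p0 head=0 tape=B[1]00111   (p0,1)→(p4,B,stay)
state=p4 head=0 tape=B[B]00111   (p4,B)→(p3,0,right)
state=p3 head=1 tape=B0[0]0111   (p3,0)→(p0,0,left)
state=p0 head=0 tape=B[0]00111   (p0,0)→(p3,B,left)
state=p3 head=-1 tape=[B]B00111   (p3,B)→(p3,1,right)
state=p3 head=0 tape=1[B]00111   (p3,B)→(p3,1,right)
state=p3 head=1 tape=11[0]0111   (p3,0)→(p0,0,left)
state=p0 head=0 tape=1[1]00111   (p0,1)→(p4,B,stay)
state=p4 head=0 tape=1[B]00111   (p4,B)→(p3,0,right)
state=p3 head=1 tape=10[0]0111   (p3,0)→(p0,0,left)
state=p0 head=0 tape=1[0]00111   (p0,0)→(p3,B,left)
state=p3 head=-1 tape=[1]B00111   (p3,1)→(p2,0,right)
state=p2 head=0 tape=0[B]00111   (p2,B)→(p2,0,right)
state=p2 head=1 tape=00[0]0111   (p2,0)→(p4,B,left)
state=p4 head=0 tape=0[0]B0111   (p4,0)→(p0,0,right)
state=p0 head=1 tape=00[B]0111   (p0,B)→(p2,1,stay)
state=p2 head=1 tape=00[1]0111   (p2,1)→(p2,1,stay)
state=p2 head=1 tape=00[1]0111   (p2,1)→(p2,1,stay)
state=p2 head=1 tape=00[1]0111   (p2,1)→(p2,1,stay)
state=p2 head=1 tape=00[1]0111   (p2,1)→(p2,1,stay)
state=p2 head=1 tape=00[1]0111   (p2,1)→(p2,1,stay)
state=p2 head=1 tape=00[1]0111   (p2,1)→(p2,1,stay)
state=p2 head=1 tape=00[1]0111
After 22 steps: state p2, head at 1, tape 0010111.

state p2, head at 1, tape 0010111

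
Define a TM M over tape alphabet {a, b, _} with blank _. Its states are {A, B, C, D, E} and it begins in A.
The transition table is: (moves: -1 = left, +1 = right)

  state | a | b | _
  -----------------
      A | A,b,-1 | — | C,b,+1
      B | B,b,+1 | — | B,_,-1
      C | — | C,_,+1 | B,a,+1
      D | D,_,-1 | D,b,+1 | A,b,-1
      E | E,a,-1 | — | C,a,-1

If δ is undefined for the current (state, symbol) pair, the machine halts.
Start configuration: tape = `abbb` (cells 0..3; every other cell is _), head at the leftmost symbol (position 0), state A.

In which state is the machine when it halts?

A | _[a]bbb__   read a → write b, move -1, go to A
A | [_]bbbb__   read _ → write b, move +1, go to C
C | b[b]bbb__   read b → write _, move +1, go to C
C | b_[b]bb__   read b → write _, move +1, go to C
C | b__[b]b__   read b → write _, move +1, go to C
C | b___[b]__   read b → write _, move +1, go to C
C | b____[_]_   read _ → write a, move +1, go to B
B | b____a[_]   read _ → write _, move -1, go to B
B | b____[a]_   read a → write b, move +1, go to B
B | b____b[_]   read _ → write _, move -1, go to B
B | b____[b]_
No transition is defined for (B, b); M halts in state B.

B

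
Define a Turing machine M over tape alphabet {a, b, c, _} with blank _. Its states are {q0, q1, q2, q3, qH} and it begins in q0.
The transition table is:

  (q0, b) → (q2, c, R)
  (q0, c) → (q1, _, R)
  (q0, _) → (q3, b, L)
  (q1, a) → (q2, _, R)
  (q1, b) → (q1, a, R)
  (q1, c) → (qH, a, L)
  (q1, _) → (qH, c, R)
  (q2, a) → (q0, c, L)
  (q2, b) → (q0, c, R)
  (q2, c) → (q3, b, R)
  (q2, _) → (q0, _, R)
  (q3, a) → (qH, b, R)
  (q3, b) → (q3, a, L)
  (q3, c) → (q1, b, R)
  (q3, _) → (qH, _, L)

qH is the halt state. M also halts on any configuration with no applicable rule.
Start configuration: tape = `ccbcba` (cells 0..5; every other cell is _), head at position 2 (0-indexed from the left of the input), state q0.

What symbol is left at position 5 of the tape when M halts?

_

q0 | cc[b]cba__   read b → write c, move R, go to q2
q2 | ccc[c]ba__   read c → write b, move R, go to q3
q3 | cccb[b]a__   read b → write a, move L, go to q3
q3 | ccc[b]aa__   read b → write a, move L, go to q3
q3 | cc[c]aaa__   read c → write b, move R, go to q1
q1 | ccb[a]aa__   read a → write _, move R, go to q2
q2 | ccb_[a]a__   read a → write c, move L, go to q0
q0 | ccb[_]ca__   read _ → write b, move L, go to q3
q3 | cc[b]bca__   read b → write a, move L, go to q3
q3 | c[c]abca__   read c → write b, move R, go to q1
q1 | cb[a]bca__   read a → write _, move R, go to q2
q2 | cb_[b]ca__   read b → write c, move R, go to q0
q0 | cb_c[c]a__   read c → write _, move R, go to q1
q1 | cb_c_[a]__   read a → write _, move R, go to q2
q2 | cb_c__[_]_   read _ → write _, move R, go to q0
q0 | cb_c___[_]   read _ → write b, move L, go to q3
q3 | cb_c__[_]b   read _ → write _, move L, go to qH
qH | cb_c_[_]_b
Cell 5 holds _ when M halts.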